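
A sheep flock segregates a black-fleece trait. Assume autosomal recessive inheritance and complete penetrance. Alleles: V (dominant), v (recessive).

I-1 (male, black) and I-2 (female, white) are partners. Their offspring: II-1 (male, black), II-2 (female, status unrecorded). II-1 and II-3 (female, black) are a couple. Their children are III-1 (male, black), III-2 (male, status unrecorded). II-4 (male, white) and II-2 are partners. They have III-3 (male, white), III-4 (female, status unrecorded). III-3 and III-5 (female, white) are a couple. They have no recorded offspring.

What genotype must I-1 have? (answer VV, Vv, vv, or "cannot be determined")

vv

I-1 is black, so I-1 is vv.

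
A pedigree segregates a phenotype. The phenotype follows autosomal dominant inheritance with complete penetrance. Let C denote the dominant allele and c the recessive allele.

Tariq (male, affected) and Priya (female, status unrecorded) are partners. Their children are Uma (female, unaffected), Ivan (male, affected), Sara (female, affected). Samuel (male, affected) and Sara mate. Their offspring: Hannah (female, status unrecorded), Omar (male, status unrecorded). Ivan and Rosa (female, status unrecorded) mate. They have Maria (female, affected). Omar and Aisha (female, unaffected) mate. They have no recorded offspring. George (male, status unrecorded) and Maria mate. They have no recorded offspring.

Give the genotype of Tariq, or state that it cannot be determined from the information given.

Cc

From phenotype alone, Tariq is CC or Cc.
Tariq is affected so carries C and passed c to Uma (cc), so Tariq is Cc.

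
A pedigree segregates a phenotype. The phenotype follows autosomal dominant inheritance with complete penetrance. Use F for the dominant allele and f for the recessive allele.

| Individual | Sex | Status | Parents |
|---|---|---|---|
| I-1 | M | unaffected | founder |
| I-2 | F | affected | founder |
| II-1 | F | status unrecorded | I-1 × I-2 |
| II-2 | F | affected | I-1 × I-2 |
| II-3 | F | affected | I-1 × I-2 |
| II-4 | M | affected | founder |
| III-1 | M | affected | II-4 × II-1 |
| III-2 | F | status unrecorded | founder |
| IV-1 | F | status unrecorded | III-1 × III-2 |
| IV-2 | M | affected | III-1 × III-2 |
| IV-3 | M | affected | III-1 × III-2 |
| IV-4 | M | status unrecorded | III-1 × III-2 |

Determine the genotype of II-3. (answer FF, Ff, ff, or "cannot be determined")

From phenotype alone, II-3 is FF or Ff.
II-3 is affected so carries F and received f from I-1 (ff), so II-3 is Ff.

Ff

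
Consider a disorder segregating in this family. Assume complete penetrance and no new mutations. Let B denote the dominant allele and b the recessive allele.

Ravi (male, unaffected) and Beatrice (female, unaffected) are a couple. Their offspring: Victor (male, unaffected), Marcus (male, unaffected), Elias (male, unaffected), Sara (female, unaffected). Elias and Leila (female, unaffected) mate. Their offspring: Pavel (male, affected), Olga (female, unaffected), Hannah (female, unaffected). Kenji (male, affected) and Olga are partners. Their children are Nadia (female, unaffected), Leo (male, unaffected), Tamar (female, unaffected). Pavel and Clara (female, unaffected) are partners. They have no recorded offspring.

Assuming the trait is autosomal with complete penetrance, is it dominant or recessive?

Elias and Leila are both unaffected yet have an affected child Pavel. Under dominance, an affected child requires at least one affected parent, so the trait cannot be dominant.

recessive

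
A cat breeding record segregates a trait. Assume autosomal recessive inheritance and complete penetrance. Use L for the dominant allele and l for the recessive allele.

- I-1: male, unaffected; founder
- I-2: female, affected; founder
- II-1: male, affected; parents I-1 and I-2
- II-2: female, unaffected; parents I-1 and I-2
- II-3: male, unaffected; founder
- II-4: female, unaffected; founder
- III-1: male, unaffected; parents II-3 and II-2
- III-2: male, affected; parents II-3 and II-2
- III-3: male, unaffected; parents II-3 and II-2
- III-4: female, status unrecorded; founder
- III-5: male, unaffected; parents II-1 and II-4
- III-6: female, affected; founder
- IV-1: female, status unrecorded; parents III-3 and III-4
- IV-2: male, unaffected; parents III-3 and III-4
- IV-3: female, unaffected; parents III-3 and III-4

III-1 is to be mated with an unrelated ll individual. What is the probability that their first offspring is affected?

II-3 is unaffected so carries L and passed l to III-2 (ll), so II-3 is Ll.
II-2 is unaffected so carries L and received l from I-2 (ll), so II-2 is Ll.
III-1 is an unaffected offspring of II-3 (Ll) × II-2 (Ll), whose cross gives 1/4 LL : 1/2 Ll : 1/4 ll; conditioning on being unaffected, III-1 is LL with probability 1/3, Ll with probability 2/3.
Summing over parental genotype combinations, P(offspring is affected) = 2/3·1/2 = 1/3.

1/3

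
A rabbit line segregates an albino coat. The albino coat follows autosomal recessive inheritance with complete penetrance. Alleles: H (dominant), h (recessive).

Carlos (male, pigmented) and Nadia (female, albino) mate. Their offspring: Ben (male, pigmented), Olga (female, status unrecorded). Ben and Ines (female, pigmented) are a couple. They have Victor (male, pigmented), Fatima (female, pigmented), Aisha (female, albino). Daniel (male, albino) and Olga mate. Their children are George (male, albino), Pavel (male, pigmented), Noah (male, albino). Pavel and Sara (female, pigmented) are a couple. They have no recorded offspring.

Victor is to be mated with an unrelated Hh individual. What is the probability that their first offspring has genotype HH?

Ben is pigmented so carries H and received h from Nadia (hh), so Ben is Hh.
Ines is pigmented so carries H and passed h to Aisha (hh), so Ines is Hh.
Victor is a pigmented offspring of Ben (Hh) × Ines (Hh), whose cross gives 1/4 HH : 1/2 Hh : 1/4 hh; conditioning on being pigmented, Victor is HH with probability 1/3, Hh with probability 2/3.
Summing over parental genotype combinations, P(offspring has genotype HH) = 1/3·1/2 + 2/3·1/4 = 1/3.

1/3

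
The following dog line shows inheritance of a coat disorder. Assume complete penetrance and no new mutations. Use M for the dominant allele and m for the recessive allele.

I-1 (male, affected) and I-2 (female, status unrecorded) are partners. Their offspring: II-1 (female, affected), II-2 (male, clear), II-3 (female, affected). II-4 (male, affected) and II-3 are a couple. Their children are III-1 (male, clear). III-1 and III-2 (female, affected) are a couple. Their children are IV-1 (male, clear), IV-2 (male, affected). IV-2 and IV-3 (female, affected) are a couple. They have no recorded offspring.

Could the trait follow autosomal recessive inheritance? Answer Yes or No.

Under autosomal recessive, III-1 (clear, male) cannot arise from II-4 (affected) × II-3 (affected).

No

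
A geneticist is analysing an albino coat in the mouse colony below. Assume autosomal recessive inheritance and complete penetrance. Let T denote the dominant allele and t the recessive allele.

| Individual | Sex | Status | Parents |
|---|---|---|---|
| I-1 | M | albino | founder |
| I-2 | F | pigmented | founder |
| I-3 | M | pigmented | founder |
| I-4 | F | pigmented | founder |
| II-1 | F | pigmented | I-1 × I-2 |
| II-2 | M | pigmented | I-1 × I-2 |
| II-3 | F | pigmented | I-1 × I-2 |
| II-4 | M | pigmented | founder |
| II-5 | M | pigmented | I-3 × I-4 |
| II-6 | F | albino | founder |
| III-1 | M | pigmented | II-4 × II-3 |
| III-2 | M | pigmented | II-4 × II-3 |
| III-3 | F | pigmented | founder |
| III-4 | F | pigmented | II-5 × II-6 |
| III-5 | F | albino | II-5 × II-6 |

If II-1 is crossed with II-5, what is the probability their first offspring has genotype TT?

II-1 is pigmented so carries T and received t from I-1 (tt), so II-1 is Tt.
II-5 is pigmented so carries T and passed t to III-5 (tt), so II-5 is Tt.
The cross gives 1/4 TT : 1/2 Tt : 1/4 tt, so P(offspring has genotype TT) = 1/4.

1/4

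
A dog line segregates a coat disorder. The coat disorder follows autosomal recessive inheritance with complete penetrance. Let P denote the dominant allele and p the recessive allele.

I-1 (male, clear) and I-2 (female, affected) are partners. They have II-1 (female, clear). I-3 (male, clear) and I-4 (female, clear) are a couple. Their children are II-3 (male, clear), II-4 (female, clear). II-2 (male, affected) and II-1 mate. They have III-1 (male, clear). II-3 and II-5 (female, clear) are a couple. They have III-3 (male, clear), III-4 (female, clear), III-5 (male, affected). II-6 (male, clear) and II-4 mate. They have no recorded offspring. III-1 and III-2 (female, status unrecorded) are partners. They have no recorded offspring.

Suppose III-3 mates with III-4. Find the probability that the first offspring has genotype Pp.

4/9

II-3 is clear so carries P and passed p to III-5 (pp), so II-3 is Pp.
II-5 is clear so carries P and passed p to III-5 (pp), so II-5 is Pp.
III-3 is a clear offspring of II-3 (Pp) × II-5 (Pp), whose cross gives 1/4 PP : 1/2 Pp : 1/4 pp; conditioning on being clear, III-3 is PP with probability 1/3, Pp with probability 2/3.
III-4 is a clear offspring of II-3 (Pp) × II-5 (Pp), whose cross gives 1/4 PP : 1/2 Pp : 1/4 pp; conditioning on being clear, III-4 is PP with probability 1/3, Pp with probability 2/3.
Summing over parental genotype combinations, P(offspring has genotype Pp) = 2/9·1/2 + 2/9·1/2 + 4/9·1/2 = 4/9.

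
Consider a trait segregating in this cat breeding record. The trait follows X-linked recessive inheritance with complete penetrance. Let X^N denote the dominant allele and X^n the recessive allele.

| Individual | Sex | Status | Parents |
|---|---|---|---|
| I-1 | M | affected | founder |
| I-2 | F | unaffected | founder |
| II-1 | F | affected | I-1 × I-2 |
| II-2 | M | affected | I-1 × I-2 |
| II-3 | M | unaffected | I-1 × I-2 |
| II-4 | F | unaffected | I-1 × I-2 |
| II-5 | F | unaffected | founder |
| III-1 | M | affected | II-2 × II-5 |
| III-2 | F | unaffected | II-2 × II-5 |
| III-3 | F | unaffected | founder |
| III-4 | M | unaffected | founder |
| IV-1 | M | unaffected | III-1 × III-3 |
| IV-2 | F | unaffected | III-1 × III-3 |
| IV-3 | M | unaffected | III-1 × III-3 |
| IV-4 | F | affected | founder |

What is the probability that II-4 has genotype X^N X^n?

1

II-4 is unaffected so carries N and received n from I-1 (X^n Y), so II-4 is X^N X^n, giving P(X^N X^n) = 1.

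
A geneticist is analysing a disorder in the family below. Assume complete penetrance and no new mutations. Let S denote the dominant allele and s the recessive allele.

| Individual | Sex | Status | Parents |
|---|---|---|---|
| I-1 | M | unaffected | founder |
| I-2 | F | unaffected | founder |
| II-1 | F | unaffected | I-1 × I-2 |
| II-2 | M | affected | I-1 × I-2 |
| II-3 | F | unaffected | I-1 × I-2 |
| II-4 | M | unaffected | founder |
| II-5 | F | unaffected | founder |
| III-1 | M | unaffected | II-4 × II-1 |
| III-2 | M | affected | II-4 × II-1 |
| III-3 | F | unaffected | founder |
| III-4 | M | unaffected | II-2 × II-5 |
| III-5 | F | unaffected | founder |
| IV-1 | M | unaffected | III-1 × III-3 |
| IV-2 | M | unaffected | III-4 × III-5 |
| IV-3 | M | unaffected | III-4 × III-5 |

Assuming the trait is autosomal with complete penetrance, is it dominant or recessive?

recessive

I-1 and I-2 are both unaffected yet have an affected child II-2. Under dominance, an affected child requires at least one affected parent, so the trait cannot be dominant.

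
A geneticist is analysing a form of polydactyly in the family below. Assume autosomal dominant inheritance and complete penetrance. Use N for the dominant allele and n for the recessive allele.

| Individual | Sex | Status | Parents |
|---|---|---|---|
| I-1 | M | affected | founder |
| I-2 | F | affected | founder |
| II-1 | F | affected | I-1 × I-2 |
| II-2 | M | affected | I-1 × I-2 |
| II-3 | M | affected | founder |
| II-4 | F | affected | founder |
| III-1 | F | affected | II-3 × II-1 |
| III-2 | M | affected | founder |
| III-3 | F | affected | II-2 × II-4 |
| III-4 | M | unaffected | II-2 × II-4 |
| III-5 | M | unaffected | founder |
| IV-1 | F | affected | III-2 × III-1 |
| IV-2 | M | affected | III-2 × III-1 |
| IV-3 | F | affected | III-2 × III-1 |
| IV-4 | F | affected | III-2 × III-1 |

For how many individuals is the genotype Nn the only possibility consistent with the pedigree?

2

Obligate heterozygotes: II-2 is affected so carries N and passed n to III-4 (nn), so II-2 is Nn; II-4 is affected so carries N and passed n to III-4 (nn), so II-4 is Nn.
Every other individual is either homozygous by phenotype or has at least one consistent homozygous assignment, so the count is 2.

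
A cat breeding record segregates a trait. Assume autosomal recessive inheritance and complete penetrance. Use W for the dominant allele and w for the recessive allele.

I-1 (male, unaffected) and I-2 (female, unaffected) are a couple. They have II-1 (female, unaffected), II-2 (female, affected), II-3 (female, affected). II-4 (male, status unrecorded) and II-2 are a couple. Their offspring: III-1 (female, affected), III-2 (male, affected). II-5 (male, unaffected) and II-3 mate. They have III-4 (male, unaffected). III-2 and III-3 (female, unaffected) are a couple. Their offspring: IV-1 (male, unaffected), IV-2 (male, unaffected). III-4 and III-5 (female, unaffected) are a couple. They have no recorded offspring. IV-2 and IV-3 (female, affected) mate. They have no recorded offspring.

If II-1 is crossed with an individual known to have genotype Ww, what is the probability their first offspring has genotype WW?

I-1 is unaffected so carries W and passed w to II-2 (ww), so I-1 is Ww.
I-2 is unaffected so carries W and passed w to II-2 (ww), so I-2 is Ww.
II-1 is an unaffected offspring of I-1 (Ww) × I-2 (Ww), whose cross gives 1/4 WW : 1/2 Ww : 1/4 ww; conditioning on being unaffected, II-1 is WW with probability 1/3, Ww with probability 2/3.
Summing over parental genotype combinations, P(offspring has genotype WW) = 1/3·1/2 + 2/3·1/4 = 1/3.

1/3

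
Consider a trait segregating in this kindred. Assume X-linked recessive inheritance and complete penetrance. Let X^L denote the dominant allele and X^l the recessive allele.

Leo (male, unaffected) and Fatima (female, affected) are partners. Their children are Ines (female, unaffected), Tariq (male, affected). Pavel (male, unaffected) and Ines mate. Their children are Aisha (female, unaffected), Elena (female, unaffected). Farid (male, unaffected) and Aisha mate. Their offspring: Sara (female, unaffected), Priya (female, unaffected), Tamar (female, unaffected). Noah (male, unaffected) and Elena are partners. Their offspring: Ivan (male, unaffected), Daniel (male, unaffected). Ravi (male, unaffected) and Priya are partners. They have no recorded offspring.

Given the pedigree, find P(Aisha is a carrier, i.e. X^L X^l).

1/2

Pavel is unaffected, so Pavel is X^L Y.
Ines is unaffected so carries L and received l from Fatima (X^l X^l), so Ines is X^L X^l.
Their cross gives offspring ratios 1/2 X^L X^L : 1/2 X^L X^l. Conditioning on Aisha being unaffected, P(X^L X^l) = 1/2 / 1 = 1/2 before taking Aisha's own offspring into account.
Farid is unaffected, so Farid is X^L Y.
Aisha's offspring (Sara, Priya, Tamar) would show their recorded status with the same probability whether Aisha is X^L X^l or X^L X^L, so they carry no information and P(X^L X^l) = 1/2.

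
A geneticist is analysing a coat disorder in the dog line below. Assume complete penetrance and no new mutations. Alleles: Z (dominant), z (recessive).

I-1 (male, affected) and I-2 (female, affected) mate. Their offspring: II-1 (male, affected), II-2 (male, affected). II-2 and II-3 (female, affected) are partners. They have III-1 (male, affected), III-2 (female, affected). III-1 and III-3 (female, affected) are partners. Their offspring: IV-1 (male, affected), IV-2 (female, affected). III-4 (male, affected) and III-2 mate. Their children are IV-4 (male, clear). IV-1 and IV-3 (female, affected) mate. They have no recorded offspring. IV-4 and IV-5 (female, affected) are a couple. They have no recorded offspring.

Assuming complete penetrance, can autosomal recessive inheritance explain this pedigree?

Under autosomal recessive, IV-4 (clear, male) cannot arise from III-4 (affected) × III-2 (affected).

No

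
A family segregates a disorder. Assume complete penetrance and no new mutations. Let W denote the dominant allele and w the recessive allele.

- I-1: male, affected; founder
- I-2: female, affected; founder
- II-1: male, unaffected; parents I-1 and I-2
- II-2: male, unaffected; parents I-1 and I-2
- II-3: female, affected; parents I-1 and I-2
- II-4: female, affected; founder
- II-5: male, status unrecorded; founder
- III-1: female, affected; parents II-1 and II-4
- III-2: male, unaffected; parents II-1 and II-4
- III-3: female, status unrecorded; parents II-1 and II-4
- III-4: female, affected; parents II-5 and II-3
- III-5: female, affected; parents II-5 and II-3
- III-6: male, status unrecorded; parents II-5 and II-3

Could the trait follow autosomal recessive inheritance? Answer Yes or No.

No

Under autosomal recessive, II-1 (unaffected, male) cannot arise from I-1 (affected) × I-2 (affected).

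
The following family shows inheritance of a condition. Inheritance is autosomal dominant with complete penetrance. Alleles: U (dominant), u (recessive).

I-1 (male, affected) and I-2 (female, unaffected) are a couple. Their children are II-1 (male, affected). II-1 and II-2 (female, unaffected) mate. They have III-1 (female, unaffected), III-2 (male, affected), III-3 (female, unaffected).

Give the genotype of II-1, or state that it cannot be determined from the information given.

From phenotype alone, II-1 is UU or Uu.
II-1 is affected so carries U and received u from I-2 (uu), so II-1 is Uu.

Uu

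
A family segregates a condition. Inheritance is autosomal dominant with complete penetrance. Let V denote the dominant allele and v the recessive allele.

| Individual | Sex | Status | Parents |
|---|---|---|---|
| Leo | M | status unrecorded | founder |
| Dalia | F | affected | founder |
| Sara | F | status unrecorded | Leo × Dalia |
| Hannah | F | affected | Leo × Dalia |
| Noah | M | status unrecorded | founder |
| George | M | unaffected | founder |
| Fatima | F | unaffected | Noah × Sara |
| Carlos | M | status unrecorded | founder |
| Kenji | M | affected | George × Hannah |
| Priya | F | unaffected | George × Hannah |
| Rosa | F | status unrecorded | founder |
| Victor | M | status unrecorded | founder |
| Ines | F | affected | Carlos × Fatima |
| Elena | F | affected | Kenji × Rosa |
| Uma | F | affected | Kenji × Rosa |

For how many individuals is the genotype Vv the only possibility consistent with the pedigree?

Obligate heterozygotes: Hannah is affected so carries V and passed v to Priya (vv), so Hannah is Vv; Kenji is affected so carries V and received v from George (vv), so Kenji is Vv; Ines is affected so carries V and received v from Fatima (vv), so Ines is Vv.
Every other individual is either homozygous by phenotype or has at least one consistent homozygous assignment, so the count is 3.

3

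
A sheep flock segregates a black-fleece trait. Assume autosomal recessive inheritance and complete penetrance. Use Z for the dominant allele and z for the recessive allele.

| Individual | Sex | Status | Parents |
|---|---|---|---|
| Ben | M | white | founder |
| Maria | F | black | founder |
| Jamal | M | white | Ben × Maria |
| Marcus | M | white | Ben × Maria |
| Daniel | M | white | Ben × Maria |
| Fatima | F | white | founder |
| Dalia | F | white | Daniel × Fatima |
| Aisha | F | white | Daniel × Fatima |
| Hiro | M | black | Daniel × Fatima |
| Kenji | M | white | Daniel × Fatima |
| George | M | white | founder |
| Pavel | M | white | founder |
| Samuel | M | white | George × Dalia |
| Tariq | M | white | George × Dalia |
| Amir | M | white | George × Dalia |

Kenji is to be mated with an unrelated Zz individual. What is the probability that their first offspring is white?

Daniel is white so carries Z and received z from Maria (zz), so Daniel is Zz.
Fatima is white so carries Z and passed z to Hiro (zz), so Fatima is Zz.
Kenji is a white offspring of Daniel (Zz) × Fatima (Zz), whose cross gives 1/4 ZZ : 1/2 Zz : 1/4 zz; conditioning on being white, Kenji is ZZ with probability 1/3, Zz with probability 2/3.
Summing over parental genotype combinations, P(offspring is white) = 1/3·1 + 2/3·3/4 = 5/6.

5/6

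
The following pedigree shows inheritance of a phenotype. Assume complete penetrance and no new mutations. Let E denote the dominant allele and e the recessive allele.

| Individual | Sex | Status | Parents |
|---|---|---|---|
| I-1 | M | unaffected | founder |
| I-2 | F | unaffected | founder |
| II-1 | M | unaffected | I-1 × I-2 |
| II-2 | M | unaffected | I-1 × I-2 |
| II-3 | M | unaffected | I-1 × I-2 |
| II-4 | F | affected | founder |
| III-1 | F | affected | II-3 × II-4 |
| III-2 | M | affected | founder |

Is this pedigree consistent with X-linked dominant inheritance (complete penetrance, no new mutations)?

Yes

A consistent assignment under X-linked dominant exists: I-1 X^e Y, I-2 X^e X^e, II-1 X^e Y, II-2 X^e Y, II-3 X^e Y, II-4 X^E X^E, III-1 X^E X^e, III-2 X^E Y.
In this assignment every recorded phenotype matches its genotype and every non-founder's genotype is obtainable from its parents' genotypes, so the pedigree is consistent.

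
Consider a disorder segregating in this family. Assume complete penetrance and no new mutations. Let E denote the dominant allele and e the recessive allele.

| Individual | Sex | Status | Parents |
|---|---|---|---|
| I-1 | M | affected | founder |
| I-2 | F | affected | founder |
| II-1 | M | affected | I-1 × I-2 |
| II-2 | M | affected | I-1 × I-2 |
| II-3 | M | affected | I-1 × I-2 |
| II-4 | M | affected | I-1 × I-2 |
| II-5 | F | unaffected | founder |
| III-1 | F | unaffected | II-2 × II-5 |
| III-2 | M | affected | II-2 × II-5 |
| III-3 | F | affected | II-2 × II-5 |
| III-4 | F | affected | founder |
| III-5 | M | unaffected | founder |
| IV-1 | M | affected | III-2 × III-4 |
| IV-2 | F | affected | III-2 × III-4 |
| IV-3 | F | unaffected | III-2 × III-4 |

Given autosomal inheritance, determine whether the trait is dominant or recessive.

III-2 and III-4 are both affected yet have an unaffected child IV-3. Under a recessive model two affected parents are homozygous and every child would be affected, so the trait cannot be recessive.

dominant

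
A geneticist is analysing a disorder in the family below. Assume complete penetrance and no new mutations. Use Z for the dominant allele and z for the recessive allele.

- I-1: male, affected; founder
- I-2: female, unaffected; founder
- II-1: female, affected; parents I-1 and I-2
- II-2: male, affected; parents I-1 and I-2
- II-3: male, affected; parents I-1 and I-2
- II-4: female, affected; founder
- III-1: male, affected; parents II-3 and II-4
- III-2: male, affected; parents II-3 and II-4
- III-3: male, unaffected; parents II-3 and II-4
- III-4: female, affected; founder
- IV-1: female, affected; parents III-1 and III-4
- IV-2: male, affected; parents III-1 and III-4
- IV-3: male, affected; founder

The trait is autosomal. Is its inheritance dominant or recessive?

dominant

II-3 and II-4 are both affected yet have an unaffected child III-3. Under a recessive model two affected parents are homozygous and every child would be affected, so the trait cannot be recessive.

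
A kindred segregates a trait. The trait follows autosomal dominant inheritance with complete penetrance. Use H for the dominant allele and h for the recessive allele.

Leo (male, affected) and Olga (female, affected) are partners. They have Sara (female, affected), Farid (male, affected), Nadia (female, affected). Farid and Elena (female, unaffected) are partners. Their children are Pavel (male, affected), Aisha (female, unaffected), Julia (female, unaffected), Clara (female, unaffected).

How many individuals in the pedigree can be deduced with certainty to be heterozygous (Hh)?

2

Obligate heterozygotes: Farid is affected so carries H and passed h to Aisha (hh), so Farid is Hh; Pavel is affected so carries H and received h from Elena (hh), so Pavel is Hh.
Every other individual is either homozygous by phenotype or has at least one consistent homozygous assignment, so the count is 2.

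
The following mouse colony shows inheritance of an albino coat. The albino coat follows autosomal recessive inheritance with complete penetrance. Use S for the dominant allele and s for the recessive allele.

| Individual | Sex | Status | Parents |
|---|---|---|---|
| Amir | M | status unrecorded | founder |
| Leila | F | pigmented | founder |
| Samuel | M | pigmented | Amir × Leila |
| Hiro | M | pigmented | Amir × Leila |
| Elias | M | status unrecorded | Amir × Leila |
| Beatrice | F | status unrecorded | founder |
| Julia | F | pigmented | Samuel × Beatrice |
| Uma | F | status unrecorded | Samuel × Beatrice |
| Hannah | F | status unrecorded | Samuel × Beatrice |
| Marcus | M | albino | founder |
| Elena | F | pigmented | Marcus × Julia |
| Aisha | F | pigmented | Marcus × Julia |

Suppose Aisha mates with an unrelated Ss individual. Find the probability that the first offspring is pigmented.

3/4

Aisha is pigmented so carries S and received s from Marcus (ss), so Aisha is Ss.
The cross gives 1/4 SS : 1/2 Ss : 1/4 ss, so P(offspring is pigmented) = 3/4.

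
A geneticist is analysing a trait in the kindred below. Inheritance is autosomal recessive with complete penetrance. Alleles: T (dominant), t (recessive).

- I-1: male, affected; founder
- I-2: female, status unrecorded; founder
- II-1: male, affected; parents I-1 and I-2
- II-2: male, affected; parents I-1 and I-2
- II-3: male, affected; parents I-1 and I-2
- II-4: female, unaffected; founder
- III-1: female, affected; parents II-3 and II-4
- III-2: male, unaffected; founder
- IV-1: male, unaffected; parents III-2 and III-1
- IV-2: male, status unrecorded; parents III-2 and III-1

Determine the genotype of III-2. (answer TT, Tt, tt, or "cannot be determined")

III-2's phenotype allows TT or Tt, and no parent or child forces a single allele at both positions; consistent genotype assignments exist with III-2 as TT or Tt.

cannot be determined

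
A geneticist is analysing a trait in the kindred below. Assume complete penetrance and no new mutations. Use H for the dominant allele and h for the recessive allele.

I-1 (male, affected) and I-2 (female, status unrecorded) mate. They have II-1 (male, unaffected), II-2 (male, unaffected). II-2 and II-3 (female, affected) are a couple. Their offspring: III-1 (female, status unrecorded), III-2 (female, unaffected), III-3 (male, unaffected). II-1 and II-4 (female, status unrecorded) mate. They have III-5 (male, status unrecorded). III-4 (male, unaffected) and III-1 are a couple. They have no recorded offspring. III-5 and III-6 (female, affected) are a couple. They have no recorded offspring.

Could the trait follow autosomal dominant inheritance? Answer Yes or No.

Yes

A consistent assignment under autosomal dominant exists: I-1 Hh, I-2 Hh, II-1 hh, II-2 hh, II-3 Hh, II-4 HH, III-1 Hh, III-2 hh, III-3 hh, III-4 hh, III-5 Hh, III-6 HH.
In this assignment every recorded phenotype matches its genotype and every non-founder's genotype is obtainable from its parents' genotypes, so the pedigree is consistent.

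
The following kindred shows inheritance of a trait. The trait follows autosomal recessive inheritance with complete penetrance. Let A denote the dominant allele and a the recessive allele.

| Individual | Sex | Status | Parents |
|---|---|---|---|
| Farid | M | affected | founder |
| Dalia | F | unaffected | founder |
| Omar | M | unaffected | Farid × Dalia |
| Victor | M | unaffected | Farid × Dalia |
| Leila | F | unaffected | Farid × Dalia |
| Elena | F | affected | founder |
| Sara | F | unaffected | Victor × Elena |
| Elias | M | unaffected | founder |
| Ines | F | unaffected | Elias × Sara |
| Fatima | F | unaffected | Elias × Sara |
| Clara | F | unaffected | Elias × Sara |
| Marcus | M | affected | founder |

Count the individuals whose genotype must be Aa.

Obligate heterozygotes: Omar is unaffected so carries A and received a from Farid (aa), so Omar is Aa; Victor is unaffected so carries A and received a from Farid (aa), so Victor is Aa; Leila is unaffected so carries A and received a from Farid (aa), so Leila is Aa; Sara is unaffected so carries A and received a from Elena (aa), so Sara is Aa.
Every other individual is either homozygous by phenotype or has at least one consistent homozygous assignment, so the count is 4.

4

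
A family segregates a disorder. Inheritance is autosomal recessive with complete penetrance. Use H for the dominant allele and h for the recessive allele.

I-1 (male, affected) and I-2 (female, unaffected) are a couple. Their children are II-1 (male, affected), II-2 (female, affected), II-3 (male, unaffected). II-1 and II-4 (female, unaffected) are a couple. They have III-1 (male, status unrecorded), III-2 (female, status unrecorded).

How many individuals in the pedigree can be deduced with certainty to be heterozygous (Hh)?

Obligate heterozygotes: I-2 is unaffected so carries H and passed h to II-1 (hh), so I-2 is Hh; II-3 is unaffected so carries H and received h from I-1 (hh), so II-3 is Hh.
Every other individual is either homozygous by phenotype or has at least one consistent homozygous assignment, so the count is 2.

2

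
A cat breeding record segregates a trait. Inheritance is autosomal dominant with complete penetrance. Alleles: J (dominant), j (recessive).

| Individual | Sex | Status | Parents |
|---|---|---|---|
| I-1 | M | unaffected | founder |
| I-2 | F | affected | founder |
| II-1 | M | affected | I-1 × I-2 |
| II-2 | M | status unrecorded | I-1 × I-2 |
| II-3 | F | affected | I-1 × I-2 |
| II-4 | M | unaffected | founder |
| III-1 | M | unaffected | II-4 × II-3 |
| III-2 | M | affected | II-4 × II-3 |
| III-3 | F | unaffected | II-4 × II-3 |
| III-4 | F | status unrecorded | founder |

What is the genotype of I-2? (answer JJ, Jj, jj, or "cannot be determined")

cannot be determined

I-2's phenotype allows JJ or Jj, and no parent or child forces a single allele at both positions; consistent genotype assignments exist with I-2 as JJ or Jj.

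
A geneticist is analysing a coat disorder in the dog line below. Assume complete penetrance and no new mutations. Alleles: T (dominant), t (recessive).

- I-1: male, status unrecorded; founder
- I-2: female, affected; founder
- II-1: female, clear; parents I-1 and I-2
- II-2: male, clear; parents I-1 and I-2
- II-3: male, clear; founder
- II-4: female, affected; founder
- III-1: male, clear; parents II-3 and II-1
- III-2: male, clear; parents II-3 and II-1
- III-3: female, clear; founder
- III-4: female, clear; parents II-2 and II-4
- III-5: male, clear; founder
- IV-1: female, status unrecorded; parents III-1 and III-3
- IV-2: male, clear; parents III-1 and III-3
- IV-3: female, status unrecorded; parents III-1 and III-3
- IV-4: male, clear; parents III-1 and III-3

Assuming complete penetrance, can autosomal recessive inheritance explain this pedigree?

A consistent assignment under autosomal recessive exists: I-1 TT, I-2 tt, II-1 Tt, II-2 Tt, II-3 TT, II-4 tt, III-1 TT, III-2 TT, III-3 TT, III-4 Tt, III-5 TT, IV-1 TT, IV-2 TT, IV-3 TT, IV-4 TT.
In this assignment every recorded phenotype matches its genotype and every non-founder's genotype is obtainable from its parents' genotypes, so the pedigree is consistent.

Yes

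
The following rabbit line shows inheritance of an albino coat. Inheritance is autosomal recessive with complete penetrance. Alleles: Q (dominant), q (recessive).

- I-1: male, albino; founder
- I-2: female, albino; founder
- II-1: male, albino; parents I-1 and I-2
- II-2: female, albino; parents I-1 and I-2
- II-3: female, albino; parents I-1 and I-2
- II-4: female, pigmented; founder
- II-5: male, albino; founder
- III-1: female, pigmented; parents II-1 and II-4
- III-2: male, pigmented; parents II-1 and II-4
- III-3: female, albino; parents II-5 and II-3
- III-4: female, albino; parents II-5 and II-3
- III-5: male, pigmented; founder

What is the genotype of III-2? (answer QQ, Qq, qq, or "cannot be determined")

Qq

From phenotype alone, III-2 is QQ or Qq.
III-2 is pigmented so carries Q and received q from II-1 (qq), so III-2 is Qq.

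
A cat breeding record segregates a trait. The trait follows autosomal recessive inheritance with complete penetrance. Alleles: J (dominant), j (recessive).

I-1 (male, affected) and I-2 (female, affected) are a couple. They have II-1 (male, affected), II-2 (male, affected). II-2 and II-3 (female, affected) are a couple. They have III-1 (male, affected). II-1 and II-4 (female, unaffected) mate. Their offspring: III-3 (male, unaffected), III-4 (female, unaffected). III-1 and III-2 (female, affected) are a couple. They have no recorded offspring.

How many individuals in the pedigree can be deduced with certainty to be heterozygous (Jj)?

2

Obligate heterozygotes: III-3 is unaffected so carries J and received j from II-1 (jj), so III-3 is Jj; III-4 is unaffected so carries J and received j from II-1 (jj), so III-4 is Jj.
Every other individual is either homozygous by phenotype or has at least one consistent homozygous assignment, so the count is 2.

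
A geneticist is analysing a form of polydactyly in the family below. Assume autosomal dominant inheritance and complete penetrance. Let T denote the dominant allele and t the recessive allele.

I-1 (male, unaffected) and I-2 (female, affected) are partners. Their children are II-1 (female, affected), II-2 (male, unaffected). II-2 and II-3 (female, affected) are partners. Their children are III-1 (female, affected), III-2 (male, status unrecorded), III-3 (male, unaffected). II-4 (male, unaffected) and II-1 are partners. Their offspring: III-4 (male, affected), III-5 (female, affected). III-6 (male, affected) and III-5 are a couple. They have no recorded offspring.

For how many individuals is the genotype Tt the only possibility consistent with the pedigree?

Obligate heterozygotes: I-2 is affected so carries T and passed t to II-2 (tt), so I-2 is Tt; II-1 is affected so carries T and received t from I-1 (tt), so II-1 is Tt; II-3 is affected so carries T and passed t to III-3 (tt), so II-3 is Tt; III-1 is affected so carries T and received t from II-2 (tt), so III-1 is Tt; III-4 is affected so carries T and received t from II-4 (tt), so III-4 is Tt; III-5 is affected so carries T and received t from II-4 (tt), so III-5 is Tt.
Every other individual is either homozygous by phenotype or has at least one consistent homozygous assignment, so the count is 6.

6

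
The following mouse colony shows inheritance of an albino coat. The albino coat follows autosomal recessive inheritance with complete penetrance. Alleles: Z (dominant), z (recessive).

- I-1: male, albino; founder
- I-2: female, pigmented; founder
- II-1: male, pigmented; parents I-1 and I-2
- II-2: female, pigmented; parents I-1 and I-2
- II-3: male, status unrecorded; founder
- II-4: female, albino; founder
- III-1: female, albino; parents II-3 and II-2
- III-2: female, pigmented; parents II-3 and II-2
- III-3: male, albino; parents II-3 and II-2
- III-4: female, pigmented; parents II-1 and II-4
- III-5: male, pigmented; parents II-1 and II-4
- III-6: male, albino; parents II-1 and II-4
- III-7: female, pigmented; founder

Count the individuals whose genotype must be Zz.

4

Obligate heterozygotes: II-1 is pigmented so carries Z and received z from I-1 (zz), so II-1 is Zz; II-2 is pigmented so carries Z and received z from I-1 (zz), so II-2 is Zz; III-4 is pigmented so carries Z and received z from II-4 (zz), so III-4 is Zz; III-5 is pigmented so carries Z and received z from II-4 (zz), so III-5 is Zz.
Every other individual is either homozygous by phenotype or has at least one consistent homozygous assignment, so the count is 4.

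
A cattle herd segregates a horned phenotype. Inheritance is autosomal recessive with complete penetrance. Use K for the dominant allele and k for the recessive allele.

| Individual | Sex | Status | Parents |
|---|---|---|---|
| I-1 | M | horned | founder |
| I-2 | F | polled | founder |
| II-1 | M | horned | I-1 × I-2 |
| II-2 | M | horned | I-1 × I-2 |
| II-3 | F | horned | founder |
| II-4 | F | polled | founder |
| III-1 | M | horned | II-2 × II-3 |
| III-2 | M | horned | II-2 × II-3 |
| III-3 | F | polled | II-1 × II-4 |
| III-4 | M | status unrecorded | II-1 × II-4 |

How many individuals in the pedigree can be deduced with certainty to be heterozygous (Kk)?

2

Obligate heterozygotes: I-2 is polled so carries K and passed k to II-1 (kk), so I-2 is Kk; III-3 is polled so carries K and received k from II-1 (kk), so III-3 is Kk.
Every other individual is either homozygous by phenotype or has at least one consistent homozygous assignment, so the count is 2.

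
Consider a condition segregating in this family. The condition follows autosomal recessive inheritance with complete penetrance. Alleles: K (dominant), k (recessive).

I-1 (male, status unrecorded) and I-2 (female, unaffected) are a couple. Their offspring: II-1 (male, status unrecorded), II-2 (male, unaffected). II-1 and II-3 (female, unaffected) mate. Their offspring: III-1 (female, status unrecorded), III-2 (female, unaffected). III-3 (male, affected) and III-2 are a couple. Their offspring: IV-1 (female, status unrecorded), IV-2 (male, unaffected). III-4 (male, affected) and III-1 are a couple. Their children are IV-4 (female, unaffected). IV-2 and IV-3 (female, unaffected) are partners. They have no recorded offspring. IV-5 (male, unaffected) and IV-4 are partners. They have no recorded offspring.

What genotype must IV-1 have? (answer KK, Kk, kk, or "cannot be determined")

IV-1's phenotype is unrecorded, and no parent or child forces a single allele at both positions; consistent genotype assignments exist with IV-1 as Kk or kk.

cannot be determined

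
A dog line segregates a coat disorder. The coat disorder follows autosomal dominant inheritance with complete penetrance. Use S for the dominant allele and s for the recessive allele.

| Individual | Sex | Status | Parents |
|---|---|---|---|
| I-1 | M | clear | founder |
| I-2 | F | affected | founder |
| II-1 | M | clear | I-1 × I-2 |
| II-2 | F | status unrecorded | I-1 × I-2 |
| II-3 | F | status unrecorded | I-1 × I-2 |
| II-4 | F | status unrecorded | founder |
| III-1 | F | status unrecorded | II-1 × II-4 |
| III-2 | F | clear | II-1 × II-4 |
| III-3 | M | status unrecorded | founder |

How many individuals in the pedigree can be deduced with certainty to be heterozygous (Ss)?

1

Obligate heterozygotes: I-2 is affected so carries S and passed s to II-1 (ss), so I-2 is Ss.
Every other individual is either homozygous by phenotype or has at least one consistent homozygous assignment, so the count is 1.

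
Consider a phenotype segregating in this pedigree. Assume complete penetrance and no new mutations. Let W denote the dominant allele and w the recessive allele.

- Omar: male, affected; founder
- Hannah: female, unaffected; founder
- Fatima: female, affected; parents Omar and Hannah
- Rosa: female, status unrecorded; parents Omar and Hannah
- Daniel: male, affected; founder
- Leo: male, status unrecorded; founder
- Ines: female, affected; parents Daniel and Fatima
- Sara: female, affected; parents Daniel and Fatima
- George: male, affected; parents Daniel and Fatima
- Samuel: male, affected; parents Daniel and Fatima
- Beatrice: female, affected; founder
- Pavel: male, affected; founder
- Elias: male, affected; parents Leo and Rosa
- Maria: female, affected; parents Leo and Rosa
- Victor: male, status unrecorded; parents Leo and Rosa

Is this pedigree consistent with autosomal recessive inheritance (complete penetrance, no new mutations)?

Yes

A consistent assignment under autosomal recessive exists: Omar ww, Hannah Ww, Fatima ww, Rosa Ww, Daniel ww, Leo Ww, Ines ww, Sara ww, George ww, Samuel ww, Beatrice ww, Pavel ww, Elias ww, Maria ww, Victor WW.
In this assignment every recorded phenotype matches its genotype and every non-founder's genotype is obtainable from its parents' genotypes, so the pedigree is consistent.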